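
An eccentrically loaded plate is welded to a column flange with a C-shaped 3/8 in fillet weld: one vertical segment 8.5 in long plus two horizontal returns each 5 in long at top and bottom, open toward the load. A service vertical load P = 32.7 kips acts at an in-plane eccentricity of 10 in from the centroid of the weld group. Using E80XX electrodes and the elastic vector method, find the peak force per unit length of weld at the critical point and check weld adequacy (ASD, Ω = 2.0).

f_max ≈ 7.78 kip/in; NOT adequate

E80XX → F_EXX = 80 ksi.
Total weld length L_w = 18.5 in. Treat welds as unit-width lines.
Centroid: x̄ = 2×5×2.5 / 18.5 = 1.351 in from the vertical weld.
Polar moment about centroid: J = I_x + I_y = [8.5³/12 + 2×5×4.25²] + [8.5×1.351² + 2(5³/12 + 5×1.149²)] = 281.4 in³.
Direct shear f_v = P/L_w = 32.7 / 18.5 = 1.768 kip/in (vertical).
Torsion M = P·e = 32.7 × 10 = 327 kip·in.
Critical point at (x, y) = (3.649, 4.25) from centroid. f_tx = M·y/J = 4.94 kip/in; f_ty = M·x/J = 4.241 kip/in.
Resultant f_max = √[f_tx² + (f_v + f_ty)²] = √[4.94² + (1.768 + 4.241)²] = 7.778 kip/in.
Capacity per unit length: r_n/Ω = (1/2.0) × 0.6 × 80 × (0.707 × 0.375) = 6.363 kip/in.
7.778 > 6.363 → NOT adequate.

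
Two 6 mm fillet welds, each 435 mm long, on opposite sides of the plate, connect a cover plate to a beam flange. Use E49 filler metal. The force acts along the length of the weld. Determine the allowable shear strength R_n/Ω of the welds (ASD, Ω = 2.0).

R_n/Ω ≈ 543 kN

E49XX → F_EXX = 490 MPa.
Effective throat t_e = 0.707 × 6 = 4.242 mm.
Total length L = 870 mm; A_we = 4.242 × 870 = 3691 mm².
F_nw = 0.6 F_EXX = 0.6 × 490 = 294 MPa.
R_n = 294 × 3691 × 10⁻³ = 1085 kN; R_n/Ω = 1085/2.0 = 542.5 kN.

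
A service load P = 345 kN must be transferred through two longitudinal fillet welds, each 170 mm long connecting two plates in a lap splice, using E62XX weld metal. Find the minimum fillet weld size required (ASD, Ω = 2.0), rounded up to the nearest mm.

E62XX → F_EXX = 620 MPa.
Total weld length L = 340 mm.
Required throat t_e = P × Ω / (0.6 F_EXX × L) = 345 × 2.0 / (0.6 × 620 × 340 × 10⁻³) = 5.455 mm.
Required leg w = t_e / 0.707 = 7.716 mm → use 8 mm.

w = 8 mm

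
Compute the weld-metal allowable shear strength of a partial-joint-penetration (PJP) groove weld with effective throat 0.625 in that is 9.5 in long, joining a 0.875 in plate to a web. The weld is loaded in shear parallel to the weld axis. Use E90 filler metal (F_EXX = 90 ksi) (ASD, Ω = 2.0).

R_n/Ω ≈ 160 kips

Effective throat (given) t_e = 0.625 in.
A_we = 0.625 × 9.5 = 5.938 in².
F_nw = 0.6 F_EXX = 54 ksi.
R_n/Ω = (54 × 5.938) / 2.0 = 160.3 kips.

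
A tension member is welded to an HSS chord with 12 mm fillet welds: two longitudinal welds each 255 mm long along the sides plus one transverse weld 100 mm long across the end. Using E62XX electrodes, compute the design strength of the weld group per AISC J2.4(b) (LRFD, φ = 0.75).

φR_n ≈ 1440 kN

E62XX → F_EXX = 620 MPa.
t_e = 0.707 × 12 = 8.484 mm.
R_nwl = 0.6 × 620 × 8.484 × 510 × 10⁻³ = 1610 kN (longitudinal, 2 welds).
R_nwt = 0.6 × 620 × 8.484 × 100 × 10⁻³ = 315.6 kN (transverse, base value).
(i) R_nwl + R_nwt = 1925 kN; (ii) 0.85 R_nwl + 1.5 R_nwt = 1842 kN.
R_n = max = 1925 kN [governs: (i)]; φR_n = 1444 kN.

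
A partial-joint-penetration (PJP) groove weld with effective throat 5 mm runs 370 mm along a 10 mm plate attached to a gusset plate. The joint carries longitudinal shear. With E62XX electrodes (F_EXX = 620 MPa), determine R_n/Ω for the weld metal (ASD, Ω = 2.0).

R_n/Ω ≈ 344 kN

Effective throat (given) t_e = 5 mm.
A_we = 5 × 370 = 1850 mm².
F_nw = 0.6 F_EXX = 372 MPa.
R_n/Ω = (372 × 1850) / 2.0 × 10⁻³ = 344.1 kN.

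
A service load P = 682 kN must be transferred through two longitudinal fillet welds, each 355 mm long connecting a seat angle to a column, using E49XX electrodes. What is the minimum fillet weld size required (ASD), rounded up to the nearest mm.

w = 10 mm

E49XX → F_EXX = 490 MPa.
Total weld length L = 710 mm.
Required throat t_e = P × Ω / (0.6 F_EXX × L) = 682 × 2.0 / (0.6 × 490 × 710 × 10⁻³) = 6.534 mm.
Required leg w = t_e / 0.707 = 9.242 mm → use 10 mm.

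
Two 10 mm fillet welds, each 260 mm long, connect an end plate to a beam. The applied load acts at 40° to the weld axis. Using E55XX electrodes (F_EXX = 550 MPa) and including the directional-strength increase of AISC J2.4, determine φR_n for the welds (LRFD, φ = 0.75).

φR_n ≈ 1140 kN

t_e = 0.707 × 10 = 7.07 mm; A_we = 7.07 × 520 = 3676 mm².
Directional factor: 1.0 + 0.5 sin^1.5(40°) = 1.258.
F_nw = 0.6 × 550 × 1.258 = 415 MPa.
φR_n = 0.75 × 415 × 3676 × 10⁻³ = 1144 kN.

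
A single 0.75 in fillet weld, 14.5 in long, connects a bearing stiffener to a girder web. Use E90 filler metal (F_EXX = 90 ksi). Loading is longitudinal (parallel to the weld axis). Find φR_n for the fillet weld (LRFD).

Effective throat t_e = 0.707 × 0.75 = 0.5302 in.
Total length L = 14.5 in; A_we = 0.5302 × 14.5 = 7.689 in².
F_nw = 0.6 F_EXX = 0.6 × 90 = 54 ksi.
φR_n = 0.75 × 54 × 7.689 = 311.4 kip.

φR_n ≈ 311 kip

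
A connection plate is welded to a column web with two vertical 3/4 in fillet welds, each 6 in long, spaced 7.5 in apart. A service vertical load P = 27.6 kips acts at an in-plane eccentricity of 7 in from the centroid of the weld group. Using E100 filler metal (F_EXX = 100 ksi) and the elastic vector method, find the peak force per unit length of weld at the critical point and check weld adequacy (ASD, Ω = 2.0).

Total weld length L_w = 12 in. Treat welds as unit-width lines.
Polar moment about centroid: J = 2[d³/12 + d(b/2)²] = 2[6³/12 + 6×3.75²] = 204.8 in³.
Direct shear f_v = P/L_w = 27.6 / 12 = 2.3 kip/in (vertical).
Torsion M = P·e = 27.6 × 7 = 193.2 kip·in.
Critical point at (x, y) = (3.75, 3) from centroid. f_tx = M·y/J = 2.831 kip/in; f_ty = M·x/J = 3.538 kip/in.
Resultant f_max = √[f_tx² + (f_v + f_ty)²] = √[2.831² + (2.3 + 3.538)²] = 6.489 kip/in.
Capacity per unit length: r_n/Ω = (1/2.0) × 0.6 × 100 × (0.707 × 0.75) = 15.91 kip/in.
6.489 ≤ 15.91 → adequate.

f_max ≈ 6.49 kip/in; adequate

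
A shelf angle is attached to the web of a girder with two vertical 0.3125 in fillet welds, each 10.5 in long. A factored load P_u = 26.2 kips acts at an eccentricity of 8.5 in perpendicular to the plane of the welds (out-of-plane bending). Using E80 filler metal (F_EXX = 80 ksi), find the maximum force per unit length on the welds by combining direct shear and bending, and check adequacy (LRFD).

f_max ≈ 6.19 kip/in; adequate

L_w = 2 × 10.5 = 21 in; section modulus (unit throat) S = 2 × L²/6 = 36.75 in².
Direct shear f_v = P/L_w = 26.2/21 = 1.248 kip/in.
Moment M = P × e = 26.2 × 8.5 = 222.7 kip·in; bending f_b = M/S = 6.06 kip/in.
f_max = √(f_v² + f_b²) = √(1.248² + 6.06²) = 6.187 kip/in.
φr_n = 0.75 × 0.6 × 80 × (0.707 × 0.3125) = 7.954 kip/in → adequate.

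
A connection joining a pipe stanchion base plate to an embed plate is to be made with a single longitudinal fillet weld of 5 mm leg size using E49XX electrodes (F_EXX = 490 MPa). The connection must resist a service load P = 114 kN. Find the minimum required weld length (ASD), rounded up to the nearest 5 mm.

L = 220 mm

Throat t_e = 0.707 × 5 = 3.535 mm.
r_n/Ω = (0.6 × 490 × 3.535) / 2.0 = 519.6 N/mm = 0.5196 kN/mm.
L_req = P / (r_n/Ω) = 114 / 0.5196 = 219.4 mm total.
Round up → use L = 220 mm.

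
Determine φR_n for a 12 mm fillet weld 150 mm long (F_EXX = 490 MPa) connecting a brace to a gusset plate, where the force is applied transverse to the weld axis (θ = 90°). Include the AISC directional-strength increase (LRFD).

φR_n ≈ 421 kN

t_e = 0.707 × 12 = 8.484 mm; A_we = 8.484 × 150 = 1273 mm².
Directional factor: 1.0 + 0.5 sin^1.5(90°) = 1.5.
F_nw = 0.6 × 490 × 1.5 = 441 MPa.
φR_n = 0.75 × 441 × 1273 × 10⁻³ = 420.9 kN.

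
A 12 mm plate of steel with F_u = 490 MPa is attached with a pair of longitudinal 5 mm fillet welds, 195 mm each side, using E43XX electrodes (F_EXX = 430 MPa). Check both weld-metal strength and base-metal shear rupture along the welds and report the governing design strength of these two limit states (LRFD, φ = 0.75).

φR_n ≈ 267 kN (weld metal governs)

t_e = 0.707 × 5 = 3.535 mm; L = 390 mm.
Weld metal: φR_n = 0.75 × 0.6 × 430 × 3.535 × 390 × 10⁻³ = 266.8 kN.
Base metal (shear rupture): φR_n = 0.75 × 0.6 × 490 × 12 × 390 × 10⁻³ = 1032 kN.
Governing: weld metal.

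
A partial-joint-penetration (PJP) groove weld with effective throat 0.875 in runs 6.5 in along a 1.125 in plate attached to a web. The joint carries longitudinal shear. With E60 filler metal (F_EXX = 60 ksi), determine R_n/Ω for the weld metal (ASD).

R_n/Ω ≈ 102 kips

Effective throat (given) t_e = 0.875 in.
A_we = 0.875 × 6.5 = 5.688 in².
F_nw = 0.6 F_EXX = 36 ksi.
R_n/Ω = (36 × 5.688) / 2.0 = 102.4 kips.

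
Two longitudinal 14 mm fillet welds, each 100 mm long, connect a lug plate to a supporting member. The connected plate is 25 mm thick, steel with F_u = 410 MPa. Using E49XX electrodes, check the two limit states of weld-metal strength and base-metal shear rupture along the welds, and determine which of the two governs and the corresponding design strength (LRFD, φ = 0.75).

φR_n ≈ 437 kN (weld metal governs)

E49XX → F_EXX = 490 MPa.
t_e = 0.707 × 14 = 9.898 mm; L = 200 mm.
Weld metal: φR_n = 0.75 × 0.6 × 490 × 9.898 × 200 × 10⁻³ = 436.5 kN.
Base metal (shear rupture): φR_n = 0.75 × 0.6 × 410 × 25 × 200 × 10⁻³ = 922.5 kN.
Governing: weld metal.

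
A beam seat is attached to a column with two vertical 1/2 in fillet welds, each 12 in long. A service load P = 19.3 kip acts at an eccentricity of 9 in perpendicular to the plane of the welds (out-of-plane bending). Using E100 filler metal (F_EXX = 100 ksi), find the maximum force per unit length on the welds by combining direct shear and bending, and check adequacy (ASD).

L_w = 2 × 12 = 24 in; section modulus (unit throat) S = 2 × L²/6 = 48 in².
Direct shear f_v = P/L_w = 19.3/24 = 0.8042 kip/in.
Moment M = P × e = 19.3 × 9 = 173.7 kip·in; bending f_b = M/S = 3.619 kip/in.
f_max = √(f_v² + f_b²) = √(0.8042² + 3.619²) = 3.707 kip/in.
r_n/Ω = (1/2.0) × 0.6 × 100 × (0.707 × 0.5) = 10.6 kip/in → adequate.

f_max ≈ 3.71 kip/in; adequate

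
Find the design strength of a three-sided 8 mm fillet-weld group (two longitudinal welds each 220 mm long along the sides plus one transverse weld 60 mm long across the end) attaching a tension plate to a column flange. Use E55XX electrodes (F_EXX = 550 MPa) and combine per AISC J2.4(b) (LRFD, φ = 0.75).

t_e = 0.707 × 8 = 5.656 mm.
R_nwl = 0.6 × 550 × 5.656 × 440 × 10⁻³ = 821.3 kN (longitudinal, 2 welds).
R_nwt = 0.6 × 550 × 5.656 × 60 × 10⁻³ = 112 kN (transverse, base value).
(i) R_nwl + R_nwt = 933.2 kN; (ii) 0.85 R_nwl + 1.5 R_nwt = 866 kN.
R_n = max = 933.2 kN [governs: (i)]; φR_n = 699.9 kN.

φR_n ≈ 700 kN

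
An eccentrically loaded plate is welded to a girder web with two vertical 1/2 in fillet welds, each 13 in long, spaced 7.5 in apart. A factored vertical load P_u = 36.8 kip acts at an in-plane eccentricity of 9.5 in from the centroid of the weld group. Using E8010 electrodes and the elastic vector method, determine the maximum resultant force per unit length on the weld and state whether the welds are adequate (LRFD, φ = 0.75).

f_max ≈ 4.46 kip/in; adequate

E80XX → F_EXX = 80 ksi.
Total weld length L_w = 26 in. Treat welds as unit-width lines.
Polar moment about centroid: J = 2[d³/12 + d(b/2)²] = 2[13³/12 + 13×3.75²] = 731.8 in³.
Direct shear f_v = P/L_w = 36.8 / 26 = 1.415 kip/in (vertical).
Torsion M = P·e = 36.8 × 9.5 = 349.6 kip·in.
Critical point at (x, y) = (3.75, 6.5) from centroid. f_tx = M·y/J = 3.105 kip/in; f_ty = M·x/J = 1.791 kip/in.
Resultant f_max = √[f_tx² + (f_v + f_ty)²] = √[3.105² + (1.415 + 1.791)²] = 4.464 kip/in.
Capacity per unit length: φr_n = 0.75 × 0.6 × 80 × (0.707 × 0.5) = 12.73 kip/in.
4.464 ≤ 12.73 → adequate.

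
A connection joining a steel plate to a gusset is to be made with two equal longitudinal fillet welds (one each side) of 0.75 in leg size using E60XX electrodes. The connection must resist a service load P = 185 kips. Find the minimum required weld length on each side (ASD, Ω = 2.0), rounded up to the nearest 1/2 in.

L = 10 in on each side

E60XX → F_EXX = 60 ksi.
Throat t_e = 0.707 × 0.75 = 0.5302 in.
r_n/Ω = (0.6 × 60 × 0.5302) / 2.0 = 9.544 kip/in.
L_req = P / (r_n/Ω) = 185 / 9.544 = 19.38 in total.
Per side: 19.38 / 2 = 9.691 in.
Round up → use L = 10 in on each side.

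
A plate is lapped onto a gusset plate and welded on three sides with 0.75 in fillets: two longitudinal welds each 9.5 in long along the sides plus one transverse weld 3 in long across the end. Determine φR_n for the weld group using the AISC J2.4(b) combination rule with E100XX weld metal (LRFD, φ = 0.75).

E100XX → F_EXX = 100 ksi.
t_e = 0.707 × 0.75 = 0.5302 in.
R_nwl = 0.6 × 100 × 0.5302 × 19 = 604.5 kip (longitudinal, 2 welds).
R_nwt = 0.6 × 100 × 0.5302 × 3 = 95.45 kip (transverse, base value).
(i) R_nwl + R_nwt = 699.9 kip; (ii) 0.85 R_nwl + 1.5 R_nwt = 657 kip.
R_n = max = 699.9 kip [governs: (i)]; φR_n = 524.9 kip.

φR_n ≈ 525 kip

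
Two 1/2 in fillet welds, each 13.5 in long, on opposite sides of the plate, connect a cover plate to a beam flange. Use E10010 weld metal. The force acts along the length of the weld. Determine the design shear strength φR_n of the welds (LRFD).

φR_n ≈ 430 kip

E100XX → F_EXX = 100 ksi.
Effective throat t_e = 0.707 × 0.5 = 0.3535 in.
Total length L = 27 in; A_we = 0.3535 × 27 = 9.544 in².
F_nw = 0.6 F_EXX = 0.6 × 100 = 60 ksi.
φR_n = 0.75 × 60 × 9.544 = 429.5 kip.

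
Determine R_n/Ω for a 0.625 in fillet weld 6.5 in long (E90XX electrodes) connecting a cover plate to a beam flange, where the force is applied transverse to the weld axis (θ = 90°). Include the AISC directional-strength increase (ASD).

E90XX → F_EXX = 90 ksi.
t_e = 0.707 × 0.625 = 0.4419 in; A_we = 0.4419 × 6.5 = 2.872 in².
Directional factor: 1.0 + 0.5 sin^1.5(90°) = 1.5.
F_nw = 0.6 × 90 × 1.5 = 81 ksi.
R_n/Ω = (81 × 2.872) / 2.0 = 116.3 kip.

R_n/Ω ≈ 116 kip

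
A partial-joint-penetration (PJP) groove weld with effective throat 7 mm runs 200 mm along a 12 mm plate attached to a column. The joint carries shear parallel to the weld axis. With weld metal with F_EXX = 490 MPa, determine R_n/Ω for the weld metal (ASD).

R_n/Ω ≈ 206 kN

Effective throat (given) t_e = 7 mm.
A_we = 7 × 200 = 1400 mm².
F_nw = 0.6 F_EXX = 294 MPa.
R_n/Ω = (294 × 1400) / 2.0 × 10⁻³ = 205.8 kN.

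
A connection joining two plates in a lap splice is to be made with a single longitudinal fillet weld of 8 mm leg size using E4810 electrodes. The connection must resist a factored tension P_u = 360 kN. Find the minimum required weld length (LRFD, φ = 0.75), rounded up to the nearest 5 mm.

E48XX → F_EXX = 480 MPa.
Throat t_e = 0.707 × 8 = 5.656 mm.
φr_n = 0.75 × 0.6 × 480 × 5.656 × 10⁻³ = 1.222 kN/mm.
L_req = P_u / φr_n = 360 / 1.222 = 294.7 mm total.
Round up → use L = 295 mm.

L = 295 mm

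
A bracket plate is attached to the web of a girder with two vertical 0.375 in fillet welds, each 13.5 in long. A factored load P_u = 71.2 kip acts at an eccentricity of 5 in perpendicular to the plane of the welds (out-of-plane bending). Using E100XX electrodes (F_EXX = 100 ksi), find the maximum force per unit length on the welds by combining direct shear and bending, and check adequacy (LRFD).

L_w = 2 × 13.5 = 27 in; section modulus (unit throat) S = 2 × L²/6 = 60.75 in².
Direct shear f_v = P/L_w = 71.2/27 = 2.637 kip/in.
Moment M = P × e = 71.2 × 5 = 356 kip·in; bending f_b = M/S = 5.86 kip/in.
f_max = √(f_v² + f_b²) = √(2.637² + 5.86²) = 6.426 kip/in.
φr_n = 0.75 × 0.6 × 100 × (0.707 × 0.375) = 11.93 kip/in → adequate.

f_max ≈ 6.43 kip/in; adequate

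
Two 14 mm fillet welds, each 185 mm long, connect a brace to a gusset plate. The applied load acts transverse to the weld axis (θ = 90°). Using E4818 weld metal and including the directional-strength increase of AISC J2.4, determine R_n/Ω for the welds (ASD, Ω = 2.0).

E48XX → F_EXX = 480 MPa.
t_e = 0.707 × 14 = 9.898 mm; A_we = 9.898 × 370 = 3662 mm².
Directional factor: 1.0 + 0.5 sin^1.5(90°) = 1.5.
F_nw = 0.6 × 480 × 1.5 = 432 MPa.
R_n/Ω = (432 × 3662) / 2.0 × 10⁻³ = 791 kN.

R_n/Ω ≈ 791 kN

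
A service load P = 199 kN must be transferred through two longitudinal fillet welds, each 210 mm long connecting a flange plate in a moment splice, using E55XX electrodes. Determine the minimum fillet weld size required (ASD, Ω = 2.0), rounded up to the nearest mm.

E55XX → F_EXX = 550 MPa.
Total weld length L = 420 mm.
Required throat t_e = P × Ω / (0.6 F_EXX × L) = 199 × 2.0 / (0.6 × 550 × 420 × 10⁻³) = 2.872 mm.
Required leg w = t_e / 0.707 = 4.062 mm → use 5 mm.

w = 5 mm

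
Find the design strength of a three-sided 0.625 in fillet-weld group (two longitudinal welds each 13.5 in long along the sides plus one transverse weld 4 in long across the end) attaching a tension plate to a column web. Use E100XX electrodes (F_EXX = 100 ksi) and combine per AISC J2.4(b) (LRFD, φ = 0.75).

φR_n ≈ 616 kips

t_e = 0.707 × 0.625 = 0.4419 in.
R_nwl = 0.6 × 100 × 0.4419 × 27 = 715.8 kips (longitudinal, 2 welds).
R_nwt = 0.6 × 100 × 0.4419 × 4 = 106 kips (transverse, base value).
(i) R_nwl + R_nwt = 821.9 kips; (ii) 0.85 R_nwl + 1.5 R_nwt = 767.5 kips.
R_n = max = 821.9 kips [governs: (i)]; φR_n = 616.4 kips.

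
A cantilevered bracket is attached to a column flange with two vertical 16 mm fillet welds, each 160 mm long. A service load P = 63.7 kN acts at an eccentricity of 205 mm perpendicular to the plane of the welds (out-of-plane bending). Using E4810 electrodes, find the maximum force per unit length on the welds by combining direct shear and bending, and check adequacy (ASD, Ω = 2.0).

f_max ≈ 1540 N/mm; adequate

E48XX → F_EXX = 480 MPa.
L_w = 2 × 160 = 320 mm; section modulus (unit throat) S = 2 × L²/6 = 8533 mm².
Direct shear f_v = P/L_w = 63.7×10³/320 = 199.1 N/mm.
Moment M = P × e = 63.7×10³ × 205 = 13058000 N·mm; bending f_b = M/S = 1530 N/mm.
f_max = √(f_v² + f_b²) = √(199.1² + 1530²) = 1543 N/mm.
r_n/Ω = (1/2.0) × 0.6 × 480 × (0.707 × 16) = 1629 N/mm → adequate.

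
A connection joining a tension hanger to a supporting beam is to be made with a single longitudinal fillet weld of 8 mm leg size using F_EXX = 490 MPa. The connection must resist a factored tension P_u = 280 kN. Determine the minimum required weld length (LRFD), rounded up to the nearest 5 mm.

L = 225 mm

Throat t_e = 0.707 × 8 = 5.656 mm.
φr_n = 0.75 × 0.6 × 490 × 5.656 × 10⁻³ = 1.247 kN/mm.
L_req = P_u / φr_n = 280 / 1.247 = 224.5 mm total.
Round up → use L = 225 mm.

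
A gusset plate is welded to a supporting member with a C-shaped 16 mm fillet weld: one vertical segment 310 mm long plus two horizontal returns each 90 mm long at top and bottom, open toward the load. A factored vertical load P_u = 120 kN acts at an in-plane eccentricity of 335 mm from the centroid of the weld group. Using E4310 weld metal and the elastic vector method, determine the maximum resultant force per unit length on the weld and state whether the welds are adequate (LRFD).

f_max ≈ 1090 N/mm; adequate

E43XX → F_EXX = 430 MPa.
Total weld length L_w = 490 mm. Treat welds as unit-width lines.
Centroid: x̄ = 2×90×45 / 490 = 16.53 mm from the vertical weld.
Polar moment about centroid: J = I_x + I_y = [310³/12 + 2×90×155²] + [310×16.53² + 2(90³/12 + 90×28.47²)] = 7159000 mm³.
Direct shear f_v = P/L_w = 120×10³ / 490 = 244.9 N/mm (vertical).
Torsion M = P·e = 120×10³ × 335 = 40200000 N·mm.
Critical point at (x, y) = (73.47, 155) from centroid. f_tx = M·y/J = 870.4 N/mm; f_ty = M·x/J = 412.5 N/mm.
Resultant f_max = √[f_tx² + (f_v + f_ty)²] = √[870.4² + (244.9 + 412.5)²] = 1091 N/mm.
Capacity per unit length: φr_n = 0.75 × 0.6 × 430 × (0.707 × 16) = 2189 N/mm.
1091 ≤ 2189 → adequate.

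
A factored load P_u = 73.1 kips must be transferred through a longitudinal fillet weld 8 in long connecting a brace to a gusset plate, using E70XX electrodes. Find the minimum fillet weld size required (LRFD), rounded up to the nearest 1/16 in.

E70XX → F_EXX = 70 ksi.
Total weld length L = 8 in.
Required throat t_e = P_u / (φ × 0.6 F_EXX × L) = 73.1 / (0.75 × 0.6 × 70 × 8) = 0.2901 in.
Required leg w = t_e / 0.707 = 0.4103 in → use 7/16 in.

w = 7/16 in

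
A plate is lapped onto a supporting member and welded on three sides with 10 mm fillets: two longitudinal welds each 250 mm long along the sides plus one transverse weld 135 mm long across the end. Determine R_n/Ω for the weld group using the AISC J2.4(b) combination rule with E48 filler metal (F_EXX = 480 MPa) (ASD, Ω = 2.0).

R_n/Ω ≈ 646 kN

t_e = 0.707 × 10 = 7.07 mm.
R_nwl = 0.6 × 480 × 7.07 × 500 × 10⁻³ = 1018 kN (longitudinal, 2 welds).
R_nwt = 0.6 × 480 × 7.07 × 135 × 10⁻³ = 274.9 kN (transverse, base value).
(i) R_nwl + R_nwt = 1293 kN; (ii) 0.85 R_nwl + 1.5 R_nwt = 1278 kN.
R_n = max = 1293 kN [governs: (i)]; R_n/Ω = 646.5 kN.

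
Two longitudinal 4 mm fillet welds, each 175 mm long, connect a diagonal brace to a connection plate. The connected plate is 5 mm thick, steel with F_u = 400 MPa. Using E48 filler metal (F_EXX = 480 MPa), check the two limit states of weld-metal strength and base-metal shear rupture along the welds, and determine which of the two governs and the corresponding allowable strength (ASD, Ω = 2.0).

t_e = 0.707 × 4 = 2.828 mm; L = 350 mm.
Weld metal: R_n/Ω = (1/2.0) × 0.6 × 480 × 2.828 × 350 × 10⁻³ = 142.5 kN.
Base metal (shear rupture): R_n/Ω = (1/2.0) × 0.6 × 400 × 5 × 350 × 10⁻³ = 210 kN.
Governing: weld metal.

R_n/Ω ≈ 143 kN (weld metal governs)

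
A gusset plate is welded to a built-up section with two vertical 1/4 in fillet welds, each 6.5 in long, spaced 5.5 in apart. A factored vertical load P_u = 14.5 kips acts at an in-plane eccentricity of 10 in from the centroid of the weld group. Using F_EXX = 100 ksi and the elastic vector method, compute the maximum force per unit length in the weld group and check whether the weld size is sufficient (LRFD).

Total weld length L_w = 13 in. Treat welds as unit-width lines.
Polar moment about centroid: J = 2[d³/12 + d(b/2)²] = 2[6.5³/12 + 6.5×2.75²] = 144.1 in³.
Direct shear f_v = P/L_w = 14.5 / 13 = 1.115 kip/in (vertical).
Torsion M = P·e = 14.5 × 10 = 145 kip·in.
Critical point at (x, y) = (2.75, 3.25) from centroid. f_tx = M·y/J = 3.271 kip/in; f_ty = M·x/J = 2.767 kip/in.
Resultant f_max = √[f_tx² + (f_v + f_ty)²] = √[3.271² + (1.115 + 2.767)²] = 5.077 kip/in.
Capacity per unit length: φr_n = 0.75 × 0.6 × 100 × (0.707 × 0.25) = 7.954 kip/in.
5.077 ≤ 7.954 → adequate.

f_max ≈ 5.08 kip/in; adequate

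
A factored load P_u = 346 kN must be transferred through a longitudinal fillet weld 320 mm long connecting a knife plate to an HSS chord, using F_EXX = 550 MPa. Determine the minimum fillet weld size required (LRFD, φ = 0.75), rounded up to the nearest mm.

Total weld length L = 320 mm.
Required throat t_e = P_u / (φ × 0.6 F_EXX × L) = 346 / (0.75 × 0.6 × 550 × 320 × 10⁻³) = 4.369 mm.
Required leg w = t_e / 0.707 = 6.179 mm → use 7 mm.

w = 7 mm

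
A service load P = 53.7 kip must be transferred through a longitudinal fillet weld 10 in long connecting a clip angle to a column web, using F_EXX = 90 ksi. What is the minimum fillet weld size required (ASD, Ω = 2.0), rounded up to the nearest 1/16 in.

w = 5/16 in

Total weld length L = 10 in.
Required throat t_e = P × Ω / (0.6 F_EXX × L) = 53.7 × 2.0 / (0.6 × 90 × 10) = 0.1989 in.
Required leg w = t_e / 0.707 = 0.2813 in → use 5/16 in.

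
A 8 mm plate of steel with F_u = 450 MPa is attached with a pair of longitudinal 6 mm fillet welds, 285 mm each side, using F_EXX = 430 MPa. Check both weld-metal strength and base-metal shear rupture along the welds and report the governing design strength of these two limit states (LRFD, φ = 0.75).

t_e = 0.707 × 6 = 4.242 mm; L = 570 mm.
Weld metal: φR_n = 0.75 × 0.6 × 430 × 4.242 × 570 × 10⁻³ = 467.9 kN.
Base metal (shear rupture): φR_n = 0.75 × 0.6 × 450 × 8 × 570 × 10⁻³ = 923.4 kN.
Governing: weld metal.

φR_n ≈ 468 kN (weld metal governs)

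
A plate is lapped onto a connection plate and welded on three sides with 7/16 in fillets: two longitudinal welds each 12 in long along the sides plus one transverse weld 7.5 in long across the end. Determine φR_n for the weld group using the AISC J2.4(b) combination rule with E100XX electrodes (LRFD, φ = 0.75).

φR_n ≈ 441 kip

E100XX → F_EXX = 100 ksi.
t_e = 0.707 × 0.4375 = 0.3093 in.
R_nwl = 0.6 × 100 × 0.3093 × 24 = 445.4 kip (longitudinal, 2 welds).
R_nwt = 0.6 × 100 × 0.3093 × 7.5 = 139.2 kip (transverse, base value).
(i) R_nwl + R_nwt = 584.6 kip; (ii) 0.85 R_nwl + 1.5 R_nwt = 587.4 kip.
R_n = max = 587.4 kip [governs: (ii)]; φR_n = 440.5 kip.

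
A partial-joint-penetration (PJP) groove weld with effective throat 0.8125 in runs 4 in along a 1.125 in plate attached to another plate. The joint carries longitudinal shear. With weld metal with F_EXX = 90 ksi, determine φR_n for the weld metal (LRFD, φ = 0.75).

φR_n ≈ 132 kips

Effective throat (given) t_e = 0.8125 in.
A_we = 0.8125 × 4 = 3.25 in².
F_nw = 0.6 F_EXX = 54 ksi.
φR_n = 0.75 × 54 × 3.25 = 131.6 kips.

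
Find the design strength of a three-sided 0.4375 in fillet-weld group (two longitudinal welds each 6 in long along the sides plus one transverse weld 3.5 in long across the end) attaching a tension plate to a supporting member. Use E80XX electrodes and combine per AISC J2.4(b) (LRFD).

φR_n ≈ 173 kip

E80XX → F_EXX = 80 ksi.
t_e = 0.707 × 0.4375 = 0.3093 in.
R_nwl = 0.6 × 80 × 0.3093 × 12 = 178.2 kip (longitudinal, 2 welds).
R_nwt = 0.6 × 80 × 0.3093 × 3.5 = 51.96 kip (transverse, base value).
(i) R_nwl + R_nwt = 230.1 kip; (ii) 0.85 R_nwl + 1.5 R_nwt = 229.4 kip.
R_n = max = 230.1 kip [governs: (i)]; φR_n = 172.6 kip.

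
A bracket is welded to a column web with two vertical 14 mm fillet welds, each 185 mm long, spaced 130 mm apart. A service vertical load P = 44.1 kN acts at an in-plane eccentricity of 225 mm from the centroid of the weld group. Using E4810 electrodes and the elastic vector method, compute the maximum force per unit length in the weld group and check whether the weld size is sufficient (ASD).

f_max ≈ 506 N/mm; adequate

E48XX → F_EXX = 480 MPa.
Total weld length L_w = 370 mm. Treat welds as unit-width lines.
Polar moment about centroid: J = 2[d³/12 + d(b/2)²] = 2[185³/12 + 185×65²] = 2619000 mm³.
Direct shear f_v = P/L_w = 44.1×10³ / 370 = 119.2 N/mm (vertical).
Torsion M = P·e = 44.1×10³ × 225 = 9922500 N·mm.
Critical point at (x, y) = (65, 92.5) from centroid. f_tx = M·y/J = 350.5 N/mm; f_ty = M·x/J = 246.3 N/mm.
Resultant f_max = √[f_tx² + (f_v + f_ty)²] = √[350.5² + (119.2 + 246.3)²] = 506.4 N/mm.
Capacity per unit length: r_n/Ω = (1/2.0) × 0.6 × 480 × (0.707 × 14) = 1425 N/mm.
506.4 ≤ 1425 → adequate.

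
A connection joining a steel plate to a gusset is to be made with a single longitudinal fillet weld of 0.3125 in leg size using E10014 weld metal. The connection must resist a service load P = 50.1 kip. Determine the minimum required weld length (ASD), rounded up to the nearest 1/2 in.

L = 8 in

E100XX → F_EXX = 100 ksi.
Throat t_e = 0.707 × 0.3125 = 0.2209 in.
r_n/Ω = (0.6 × 100 × 0.2209) / 2.0 = 6.628 kip/in.
L_req = P / (r_n/Ω) = 50.1 / 6.628 = 7.559 in total.
Round up → use L = 8 in.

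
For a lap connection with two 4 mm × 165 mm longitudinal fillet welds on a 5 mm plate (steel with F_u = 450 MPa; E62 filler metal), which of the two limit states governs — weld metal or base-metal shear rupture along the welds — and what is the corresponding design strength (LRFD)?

φR_n ≈ 260 kN (weld metal governs)

E62XX → F_EXX = 620 MPa.
t_e = 0.707 × 4 = 2.828 mm; L = 330 mm.
Weld metal: φR_n = 0.75 × 0.6 × 620 × 2.828 × 330 × 10⁻³ = 260.4 kN.
Base metal (shear rupture): φR_n = 0.75 × 0.6 × 450 × 5 × 330 × 10⁻³ = 334.1 kN.
Governing: weld metal.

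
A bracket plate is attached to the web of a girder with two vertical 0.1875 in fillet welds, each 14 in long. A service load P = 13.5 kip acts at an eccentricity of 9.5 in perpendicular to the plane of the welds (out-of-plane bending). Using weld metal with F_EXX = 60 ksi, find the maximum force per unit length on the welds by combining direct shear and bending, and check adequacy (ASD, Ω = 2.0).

f_max ≈ 2.02 kip/in; adequate

L_w = 2 × 14 = 28 in; section modulus (unit throat) S = 2 × L²/6 = 65.33 in².
Direct shear f_v = P/L_w = 13.5/28 = 0.4821 kip/in.
Moment M = P × e = 13.5 × 9.5 = 128.25 kip·in; bending f_b = M/S = 1.963 kip/in.
f_max = √(f_v² + f_b²) = √(0.4821² + 1.963²) = 2.021 kip/in.
r_n/Ω = (1/2.0) × 0.6 × 60 × (0.707 × 0.1875) = 2.386 kip/in → adequate.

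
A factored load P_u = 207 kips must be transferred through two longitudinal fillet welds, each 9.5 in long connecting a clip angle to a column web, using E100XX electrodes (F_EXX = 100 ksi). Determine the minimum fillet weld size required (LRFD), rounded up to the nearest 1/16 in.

w = 3/8 in

Total weld length L = 19 in.
Required throat t_e = P_u / (φ × 0.6 F_EXX × L) = 207 / (0.75 × 0.6 × 100 × 19) = 0.2421 in.
Required leg w = t_e / 0.707 = 0.3424 in → use 3/8 in.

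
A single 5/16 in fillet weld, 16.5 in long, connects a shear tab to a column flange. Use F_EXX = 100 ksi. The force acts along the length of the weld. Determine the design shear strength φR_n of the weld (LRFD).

φR_n ≈ 164 kips

Effective throat t_e = 0.707 × 0.3125 = 0.2209 in.
Total length L = 16.5 in; A_we = 0.2209 × 16.5 = 3.645 in².
F_nw = 0.6 F_EXX = 0.6 × 100 = 60 ksi.
φR_n = 0.75 × 60 × 3.645 = 164 kips.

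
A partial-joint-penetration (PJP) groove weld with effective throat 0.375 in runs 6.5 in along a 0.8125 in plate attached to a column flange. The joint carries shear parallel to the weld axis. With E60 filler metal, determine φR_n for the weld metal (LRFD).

E60XX → F_EXX = 60 ksi.
Effective throat (given) t_e = 0.375 in.
A_we = 0.375 × 6.5 = 2.438 in².
F_nw = 0.6 F_EXX = 36 ksi.
φR_n = 0.75 × 36 × 2.438 = 65.81 kips.

φR_n ≈ 65.8 kips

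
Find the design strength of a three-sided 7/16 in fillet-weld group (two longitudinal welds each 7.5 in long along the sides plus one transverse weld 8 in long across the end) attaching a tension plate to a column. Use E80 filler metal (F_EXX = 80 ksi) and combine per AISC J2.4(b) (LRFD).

t_e = 0.707 × 0.4375 = 0.3093 in.
R_nwl = 0.6 × 80 × 0.3093 × 15 = 222.7 kip (longitudinal, 2 welds).
R_nwt = 0.6 × 80 × 0.3093 × 8 = 118.8 kip (transverse, base value).
(i) R_nwl + R_nwt = 341.5 kip; (ii) 0.85 R_nwl + 1.5 R_nwt = 367.5 kip.
R_n = max = 367.5 kip [governs: (ii)]; φR_n = 275.6 kip.

φR_n ≈ 276 kip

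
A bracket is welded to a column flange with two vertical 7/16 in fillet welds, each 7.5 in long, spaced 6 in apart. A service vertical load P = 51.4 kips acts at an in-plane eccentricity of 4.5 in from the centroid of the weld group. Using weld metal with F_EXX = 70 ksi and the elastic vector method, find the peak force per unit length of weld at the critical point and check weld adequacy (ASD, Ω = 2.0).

f_max ≈ 8.01 kip/in; NOT adequate

Total weld length L_w = 15 in. Treat welds as unit-width lines.
Polar moment about centroid: J = 2[d³/12 + d(b/2)²] = 2[7.5³/12 + 7.5×3²] = 205.3 in³.
Direct shear f_v = P/L_w = 51.4 / 15 = 3.427 kip/in (vertical).
Torsion M = P·e = 51.4 × 4.5 = 231.3 kip·in.
Critical point at (x, y) = (3, 3.75) from centroid. f_tx = M·y/J = 4.225 kip/in; f_ty = M·x/J = 3.38 kip/in.
Resultant f_max = √[f_tx² + (f_v + f_ty)²] = √[4.225² + (3.427 + 3.38)²] = 8.011 kip/in.
Capacity per unit length: r_n/Ω = (1/2.0) × 0.6 × 70 × (0.707 × 0.4375) = 6.496 kip/in.
8.011 > 6.496 → NOT adequate.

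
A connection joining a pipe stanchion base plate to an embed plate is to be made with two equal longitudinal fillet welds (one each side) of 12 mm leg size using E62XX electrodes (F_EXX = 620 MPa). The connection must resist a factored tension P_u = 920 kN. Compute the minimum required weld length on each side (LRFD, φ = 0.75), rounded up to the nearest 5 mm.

Throat t_e = 0.707 × 12 = 8.484 mm.
φr_n = 0.75 × 0.6 × 620 × 8.484 × 10⁻³ = 2.367 kN/mm.
L_req = P_u / φr_n = 920 / 2.367 = 388.7 mm total.
Per side: 388.7 / 2 = 194.3 mm.
Round up → use L = 195 mm on each side.

L = 195 mm on each side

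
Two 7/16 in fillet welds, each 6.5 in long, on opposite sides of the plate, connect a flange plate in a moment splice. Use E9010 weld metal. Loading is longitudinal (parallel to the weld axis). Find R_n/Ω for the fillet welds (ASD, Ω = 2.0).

R_n/Ω ≈ 109 kip

E90XX → F_EXX = 90 ksi.
Effective throat t_e = 0.707 × 0.4375 = 0.3093 in.
Total length L = 13 in; A_we = 0.3093 × 13 = 4.021 in².
F_nw = 0.6 F_EXX = 0.6 × 90 = 54 ksi.
R_n = 54 × 4.021 = 217.1 kip; R_n/Ω = 217.1/2.0 = 108.6 kip.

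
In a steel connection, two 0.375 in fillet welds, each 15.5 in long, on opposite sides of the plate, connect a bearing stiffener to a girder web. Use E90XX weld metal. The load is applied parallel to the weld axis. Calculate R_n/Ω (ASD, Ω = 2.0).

R_n/Ω ≈ 222 kips

E90XX → F_EXX = 90 ksi.
Effective throat t_e = 0.707 × 0.375 = 0.2651 in.
Total length L = 31 in; A_we = 0.2651 × 31 = 8.219 in².
F_nw = 0.6 F_EXX = 0.6 × 90 = 54 ksi.
R_n = 54 × 8.219 = 443.8 kips; R_n/Ω = 443.8/2.0 = 221.9 kips.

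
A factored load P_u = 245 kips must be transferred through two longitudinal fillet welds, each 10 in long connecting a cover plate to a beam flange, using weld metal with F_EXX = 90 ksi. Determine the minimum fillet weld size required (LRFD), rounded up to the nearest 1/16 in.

Total weld length L = 20 in.
Required throat t_e = P_u / (φ × 0.6 F_EXX × L) = 245 / (0.75 × 0.6 × 90 × 20) = 0.3025 in.
Required leg w = t_e / 0.707 = 0.4278 in → use 7/16 in.

w = 7/16 in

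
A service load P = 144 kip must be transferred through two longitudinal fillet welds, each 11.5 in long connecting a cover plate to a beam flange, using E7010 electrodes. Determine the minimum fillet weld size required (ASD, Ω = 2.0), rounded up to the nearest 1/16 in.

w = 7/16 in

E70XX → F_EXX = 70 ksi.
Total weld length L = 23 in.
Required throat t_e = P × Ω / (0.6 F_EXX × L) = 144 × 2.0 / (0.6 × 70 × 23) = 0.2981 in.
Required leg w = t_e / 0.707 = 0.4217 in → use 7/16 in.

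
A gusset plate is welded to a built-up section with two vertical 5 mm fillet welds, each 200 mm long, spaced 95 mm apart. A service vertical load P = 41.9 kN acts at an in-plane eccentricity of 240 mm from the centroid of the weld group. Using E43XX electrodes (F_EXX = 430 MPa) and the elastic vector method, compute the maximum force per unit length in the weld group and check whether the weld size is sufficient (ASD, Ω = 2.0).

f_max ≈ 551 N/mm; NOT adequate

Total weld length L_w = 400 mm. Treat welds as unit-width lines.
Polar moment about centroid: J = 2[d³/12 + d(b/2)²] = 2[200³/12 + 200×47.5²] = 2236000 mm³.
Direct shear f_v = P/L_w = 41.9×10³ / 400 = 104.8 N/mm (vertical).
Torsion M = P·e = 41.9×10³ × 240 = 10056000 N·mm.
Critical point at (x, y) = (47.5, 100) from centroid. f_tx = M·y/J = 449.8 N/mm; f_ty = M·x/J = 213.6 N/mm.
Resultant f_max = √[f_tx² + (f_v + f_ty)²] = √[449.8² + (104.8 + 213.6)²] = 551.1 N/mm.
Capacity per unit length: r_n/Ω = (1/2.0) × 0.6 × 430 × (0.707 × 5) = 456 N/mm.
551.1 > 456 → NOT adequate.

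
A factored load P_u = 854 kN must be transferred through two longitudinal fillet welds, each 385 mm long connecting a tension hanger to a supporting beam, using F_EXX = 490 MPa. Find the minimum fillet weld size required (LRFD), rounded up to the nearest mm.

w = 8 mm

Total weld length L = 770 mm.
Required throat t_e = P_u / (φ × 0.6 F_EXX × L) = 854 / (0.75 × 0.6 × 490 × 770 × 10⁻³) = 5.03 mm.
Required leg w = t_e / 0.707 = 7.114 mm → use 8 mm.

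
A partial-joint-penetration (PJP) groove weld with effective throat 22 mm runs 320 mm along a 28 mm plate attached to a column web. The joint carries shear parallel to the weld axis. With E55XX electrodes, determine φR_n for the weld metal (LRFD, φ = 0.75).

φR_n ≈ 1740 kN

E55XX → F_EXX = 550 MPa.
Effective throat (given) t_e = 22 mm.
A_we = 22 × 320 = 7040 mm².
F_nw = 0.6 F_EXX = 330 MPa.
φR_n = 0.75 × 330 × 7040 × 10⁻³ = 1742 kN.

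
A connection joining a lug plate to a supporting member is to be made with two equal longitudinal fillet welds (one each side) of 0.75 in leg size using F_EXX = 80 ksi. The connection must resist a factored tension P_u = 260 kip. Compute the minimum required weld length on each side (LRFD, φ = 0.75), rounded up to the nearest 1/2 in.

L = 7 in on each side

Throat t_e = 0.707 × 0.75 = 0.5302 in.
φr_n = 0.75 × 0.6 × 80 × 0.5302 = 19.09 kip/in.
L_req = P_u / φr_n = 260 / 19.09 = 13.62 in total.
Per side: 13.62 / 2 = 6.81 in.
Round up → use L = 7 in on each side.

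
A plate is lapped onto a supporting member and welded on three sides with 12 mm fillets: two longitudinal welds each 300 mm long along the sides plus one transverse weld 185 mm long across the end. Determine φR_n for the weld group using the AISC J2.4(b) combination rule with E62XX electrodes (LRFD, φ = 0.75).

E62XX → F_EXX = 620 MPa.
t_e = 0.707 × 12 = 8.484 mm.
R_nwl = 0.6 × 620 × 8.484 × 600 × 10⁻³ = 1894 kN (longitudinal, 2 welds).
R_nwt = 0.6 × 620 × 8.484 × 185 × 10⁻³ = 583.9 kN (transverse, base value).
(i) R_nwl + R_nwt = 2477 kN; (ii) 0.85 R_nwl + 1.5 R_nwt = 2485 kN.
R_n = max = 2485 kN [governs: (ii)]; φR_n = 1864 kN.

φR_n ≈ 1860 kN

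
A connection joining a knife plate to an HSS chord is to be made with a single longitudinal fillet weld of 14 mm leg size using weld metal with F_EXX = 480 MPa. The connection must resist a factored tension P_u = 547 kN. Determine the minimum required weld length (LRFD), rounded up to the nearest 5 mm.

Throat t_e = 0.707 × 14 = 9.898 mm.
φr_n = 0.75 × 0.6 × 480 × 9.898 × 10⁻³ = 2.138 kN/mm.
L_req = P_u / φr_n = 547 / 2.138 = 255.9 mm total.
Round up → use L = 260 mm.

L = 260 mm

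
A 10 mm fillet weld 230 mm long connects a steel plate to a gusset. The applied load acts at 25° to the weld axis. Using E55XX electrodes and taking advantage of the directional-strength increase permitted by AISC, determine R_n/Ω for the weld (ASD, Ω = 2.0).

E55XX → F_EXX = 550 MPa.
t_e = 0.707 × 10 = 7.07 mm; A_we = 7.07 × 230 = 1626 mm².
Directional factor: 1.0 + 0.5 sin^1.5(25°) = 1.137.
F_nw = 0.6 × 550 × 1.137 = 375.3 MPa.
R_n/Ω = (375.3 × 1626) / 2.0 × 10⁻³ = 305.2 kN.

R_n/Ω ≈ 305 kN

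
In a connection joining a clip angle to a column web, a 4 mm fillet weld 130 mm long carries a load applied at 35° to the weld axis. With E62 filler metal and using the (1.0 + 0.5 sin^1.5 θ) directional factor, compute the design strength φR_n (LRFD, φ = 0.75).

E62XX → F_EXX = 620 MPa.
t_e = 0.707 × 4 = 2.828 mm; A_we = 2.828 × 130 = 367.6 mm².
Directional factor: 1.0 + 0.5 sin^1.5(35°) = 1.217.
F_nw = 0.6 × 620 × 1.217 = 452.8 MPa.
φR_n = 0.75 × 452.8 × 367.6 × 10⁻³ = 124.8 kN.

φR_n ≈ 125 kN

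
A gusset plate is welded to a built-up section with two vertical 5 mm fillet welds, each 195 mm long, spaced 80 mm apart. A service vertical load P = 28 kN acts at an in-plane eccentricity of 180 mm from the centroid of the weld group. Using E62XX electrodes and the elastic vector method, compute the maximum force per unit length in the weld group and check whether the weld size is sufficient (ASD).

f_max ≈ 320 N/mm; adequate

E62XX → F_EXX = 620 MPa.
Total weld length L_w = 390 mm. Treat welds as unit-width lines.
Polar moment about centroid: J = 2[d³/12 + d(b/2)²] = 2[195³/12 + 195×40²] = 1860000 mm³.
Direct shear f_v = P/L_w = 28×10³ / 390 = 71.79 N/mm (vertical).
Torsion M = P·e = 28×10³ × 180 = 5040000 N·mm.
Critical point at (x, y) = (40, 97.5) from centroid. f_tx = M·y/J = 264.2 N/mm; f_ty = M·x/J = 108.4 N/mm.
Resultant f_max = √[f_tx² + (f_v + f_ty)²] = √[264.2² + (71.79 + 108.4)²] = 319.8 N/mm.
Capacity per unit length: r_n/Ω = (1/2.0) × 0.6 × 620 × (0.707 × 5) = 657.5 N/mm.
319.8 ≤ 657.5 → adequate.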